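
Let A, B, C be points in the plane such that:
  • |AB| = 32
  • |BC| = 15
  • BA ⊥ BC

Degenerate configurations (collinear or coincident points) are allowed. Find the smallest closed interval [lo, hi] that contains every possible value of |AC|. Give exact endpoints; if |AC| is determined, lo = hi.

|AC| = √(1249)  (≈ 35.3412)

|AB| ∈ {32}
|BC| ∈ {15}
|AC| ∈ {√(1249)}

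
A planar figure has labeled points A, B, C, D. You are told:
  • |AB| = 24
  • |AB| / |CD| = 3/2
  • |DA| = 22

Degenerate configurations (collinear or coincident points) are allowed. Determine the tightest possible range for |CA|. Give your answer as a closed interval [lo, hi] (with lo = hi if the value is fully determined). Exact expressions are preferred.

|CA| ∈ [6, 38]  (≈ [6.0000, 38.0000])

|AB| ∈ {24}
|AD| ∈ {22}
|CD| ∈ {16}
|BD| ∈ [2, 46]
|AC| ∈ [6, 38]
|BC| ∈ [0, 62]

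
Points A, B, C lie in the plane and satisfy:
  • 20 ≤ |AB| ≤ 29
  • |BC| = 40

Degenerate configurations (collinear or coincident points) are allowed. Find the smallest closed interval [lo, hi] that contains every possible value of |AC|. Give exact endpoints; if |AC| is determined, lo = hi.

|AC| ∈ [11, 69]  (≈ [11.0000, 69.0000])

|AB| ∈ [20, 29]
|BC| ∈ {40}
|AC| ∈ [11, 69]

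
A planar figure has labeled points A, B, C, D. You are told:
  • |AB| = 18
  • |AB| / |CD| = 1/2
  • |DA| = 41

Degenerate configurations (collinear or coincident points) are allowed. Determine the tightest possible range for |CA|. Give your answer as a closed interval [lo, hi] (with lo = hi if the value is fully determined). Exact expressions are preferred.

|CA| ∈ [5, 77]  (≈ [5.0000, 77.0000])

|AB| ∈ {18}
|AD| ∈ {41}
|CD| ∈ {36}
|BD| ∈ [23, 59]
|AC| ∈ [5, 77]
|BC| ∈ [0, 95]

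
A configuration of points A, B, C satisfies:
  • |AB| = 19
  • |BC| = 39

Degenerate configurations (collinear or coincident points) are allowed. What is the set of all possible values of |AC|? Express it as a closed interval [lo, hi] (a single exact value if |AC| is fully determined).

|AC| ∈ [20, 58]  (≈ [20.0000, 58.0000])

|AB| ∈ {19}
|BC| ∈ {39}
|AC| ∈ [20, 58]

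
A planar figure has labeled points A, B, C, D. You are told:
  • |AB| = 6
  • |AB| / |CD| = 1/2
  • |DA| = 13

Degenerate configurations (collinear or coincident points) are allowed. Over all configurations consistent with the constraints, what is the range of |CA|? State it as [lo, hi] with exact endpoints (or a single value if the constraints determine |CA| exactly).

|CA| ∈ [1, 25]  (≈ [1.0000, 25.0000])

|AB| ∈ {6}
|AD| ∈ {13}
|CD| ∈ {12}
|BD| ∈ [7, 19]
|AC| ∈ [1, 25]
|BC| ∈ [0, 31]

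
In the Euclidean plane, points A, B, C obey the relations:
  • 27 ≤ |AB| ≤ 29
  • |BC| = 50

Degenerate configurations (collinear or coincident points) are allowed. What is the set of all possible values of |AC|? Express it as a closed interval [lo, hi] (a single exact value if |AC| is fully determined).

|AC| ∈ [21, 79]  (≈ [21.0000, 79.0000])

|AB| ∈ [27, 29]
|BC| ∈ {50}
|AC| ∈ [21, 79]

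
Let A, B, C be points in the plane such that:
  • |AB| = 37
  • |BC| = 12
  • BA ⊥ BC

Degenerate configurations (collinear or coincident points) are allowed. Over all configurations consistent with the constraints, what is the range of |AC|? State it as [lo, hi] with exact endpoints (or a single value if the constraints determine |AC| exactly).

|AB| ∈ {37}
|BC| ∈ {12}
|AC| ∈ {√(1513)}

|AC| = √(1513)  (≈ 38.8973)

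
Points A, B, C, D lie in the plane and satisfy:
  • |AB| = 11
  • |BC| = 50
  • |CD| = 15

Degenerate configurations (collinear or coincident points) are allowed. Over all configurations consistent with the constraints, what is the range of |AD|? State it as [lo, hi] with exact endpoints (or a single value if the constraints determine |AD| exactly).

|AB| ∈ {11}
|BC| ∈ {50}
|CD| ∈ {15}
|AC| ∈ [39, 61]
|BD| ∈ [35, 65]
|AD| ∈ [24, 76]

|AD| ∈ [24, 76]  (≈ [24.0000, 76.0000])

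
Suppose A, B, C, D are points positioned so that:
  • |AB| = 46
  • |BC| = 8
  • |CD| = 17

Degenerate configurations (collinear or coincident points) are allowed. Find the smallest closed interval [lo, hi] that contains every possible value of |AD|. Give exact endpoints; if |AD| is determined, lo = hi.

|AD| ∈ [21, 71]  (≈ [21.0000, 71.0000])

|AB| ∈ {46}
|BC| ∈ {8}
|CD| ∈ {17}
|AC| ∈ [38, 54]
|BD| ∈ [9, 25]
|AD| ∈ [21, 71]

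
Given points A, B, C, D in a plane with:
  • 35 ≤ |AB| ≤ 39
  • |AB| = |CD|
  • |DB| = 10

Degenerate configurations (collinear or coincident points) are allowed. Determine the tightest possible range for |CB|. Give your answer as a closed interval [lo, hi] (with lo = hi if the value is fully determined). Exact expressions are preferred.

|CB| ∈ [25, 49]  (≈ [25.0000, 49.0000])

|AB| ∈ [35, 39]
|BD| ∈ {10}
|CD| ∈ [35, 39]
|AD| ∈ [25, 49]
|BC| ∈ [25, 49]
|AC| ∈ [0, 88]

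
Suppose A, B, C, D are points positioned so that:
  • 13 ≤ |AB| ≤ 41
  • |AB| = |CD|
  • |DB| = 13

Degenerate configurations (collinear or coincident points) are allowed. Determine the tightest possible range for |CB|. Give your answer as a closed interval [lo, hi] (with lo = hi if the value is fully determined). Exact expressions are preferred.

|CB| ∈ [0, 54]  (≈ [0.0000, 54.0000])

|AB| ∈ [13, 41]
|BD| ∈ {13}
|CD| ∈ [13, 41]
|AD| ∈ [0, 54]
|BC| ∈ [0, 54]
|AC| ∈ [0, 95]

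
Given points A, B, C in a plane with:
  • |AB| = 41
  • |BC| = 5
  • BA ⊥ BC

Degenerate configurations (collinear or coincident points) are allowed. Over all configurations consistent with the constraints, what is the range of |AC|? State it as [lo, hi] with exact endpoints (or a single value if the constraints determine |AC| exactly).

|AB| ∈ {41}
|BC| ∈ {5}
|AC| ∈ {√(1706)}

|AC| = √(1706)  (≈ 41.3038)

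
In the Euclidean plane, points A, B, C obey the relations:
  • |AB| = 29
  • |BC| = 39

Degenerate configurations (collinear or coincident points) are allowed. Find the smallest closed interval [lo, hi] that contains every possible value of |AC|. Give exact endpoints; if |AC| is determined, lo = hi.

|AB| ∈ {29}
|BC| ∈ {39}
|AC| ∈ [10, 68]

|AC| ∈ [10, 68]  (≈ [10.0000, 68.0000])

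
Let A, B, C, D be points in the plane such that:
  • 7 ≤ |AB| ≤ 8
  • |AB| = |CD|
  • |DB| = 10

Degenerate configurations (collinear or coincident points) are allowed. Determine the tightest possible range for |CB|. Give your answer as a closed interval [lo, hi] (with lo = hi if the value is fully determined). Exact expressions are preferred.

|AB| ∈ [7, 8]
|BD| ∈ {10}
|CD| ∈ [7, 8]
|AD| ∈ [2, 18]
|BC| ∈ [2, 18]
|AC| ∈ [0, 26]

|CB| ∈ [2, 18]  (≈ [2.0000, 18.0000])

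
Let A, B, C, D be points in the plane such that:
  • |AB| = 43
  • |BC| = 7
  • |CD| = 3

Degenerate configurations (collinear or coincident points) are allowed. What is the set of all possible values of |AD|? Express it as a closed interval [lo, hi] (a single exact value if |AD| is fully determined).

|AD| ∈ [33, 53]  (≈ [33.0000, 53.0000])

|AB| ∈ {43}
|BC| ∈ {7}
|CD| ∈ {3}
|AC| ∈ [36, 50]
|BD| ∈ [4, 10]
|AD| ∈ [33, 53]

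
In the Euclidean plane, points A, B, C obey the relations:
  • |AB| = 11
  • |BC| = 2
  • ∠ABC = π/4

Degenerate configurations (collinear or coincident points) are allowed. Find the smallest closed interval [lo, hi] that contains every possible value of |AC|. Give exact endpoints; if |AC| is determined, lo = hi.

|AC| = √(125 - 22·√(2))  (≈ 9.6895)

|AB| ∈ {11}
|BC| ∈ {2}
|AC| ∈ {√(125 - 22·√(2))}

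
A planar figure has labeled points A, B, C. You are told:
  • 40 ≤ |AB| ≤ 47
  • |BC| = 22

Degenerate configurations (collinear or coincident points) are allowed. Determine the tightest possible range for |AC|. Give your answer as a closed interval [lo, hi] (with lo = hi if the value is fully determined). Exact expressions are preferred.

|AB| ∈ [40, 47]
|BC| ∈ {22}
|AC| ∈ [18, 69]

|AC| ∈ [18, 69]  (≈ [18.0000, 69.0000])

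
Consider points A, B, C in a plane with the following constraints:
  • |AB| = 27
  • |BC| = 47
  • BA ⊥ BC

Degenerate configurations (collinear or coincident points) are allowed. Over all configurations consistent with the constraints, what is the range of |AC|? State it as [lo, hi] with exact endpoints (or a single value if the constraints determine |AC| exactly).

|AB| ∈ {27}
|BC| ∈ {47}
|AC| ∈ {√(2938)}

|AC| = √(2938)  (≈ 54.2033)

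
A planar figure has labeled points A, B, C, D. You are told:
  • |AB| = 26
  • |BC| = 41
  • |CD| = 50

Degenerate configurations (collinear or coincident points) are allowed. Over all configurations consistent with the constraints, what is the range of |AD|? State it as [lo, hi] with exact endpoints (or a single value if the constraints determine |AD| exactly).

|AD| ∈ [0, 117]  (≈ [0.0000, 117.0000])

|AB| ∈ {26}
|BC| ∈ {41}
|CD| ∈ {50}
|AC| ∈ [15, 67]
|BD| ∈ [9, 91]
|AD| ∈ [0, 117]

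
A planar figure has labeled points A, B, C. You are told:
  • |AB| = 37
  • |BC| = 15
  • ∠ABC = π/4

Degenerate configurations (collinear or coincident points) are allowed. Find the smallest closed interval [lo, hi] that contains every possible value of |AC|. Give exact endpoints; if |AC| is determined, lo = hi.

|AC| = √(1594 - 555·√(2))  (≈ 28.4449)

|AB| ∈ {37}
|BC| ∈ {15}
|AC| ∈ {√(1594 - 555·√(2))}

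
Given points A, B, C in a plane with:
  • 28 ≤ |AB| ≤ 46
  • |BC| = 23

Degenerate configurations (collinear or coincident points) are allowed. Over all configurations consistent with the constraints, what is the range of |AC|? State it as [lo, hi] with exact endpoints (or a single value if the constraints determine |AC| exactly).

|AC| ∈ [5, 69]  (≈ [5.0000, 69.0000])

|AB| ∈ [28, 46]
|BC| ∈ {23}
|AC| ∈ [5, 69]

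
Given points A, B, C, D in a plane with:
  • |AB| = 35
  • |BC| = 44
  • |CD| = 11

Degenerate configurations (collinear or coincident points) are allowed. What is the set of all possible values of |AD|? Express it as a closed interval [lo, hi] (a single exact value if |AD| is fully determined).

|AD| ∈ [0, 90]  (≈ [0.0000, 90.0000])

|AB| ∈ {35}
|BC| ∈ {44}
|CD| ∈ {11}
|AC| ∈ [9, 79]
|BD| ∈ [33, 55]
|AD| ∈ [0, 90]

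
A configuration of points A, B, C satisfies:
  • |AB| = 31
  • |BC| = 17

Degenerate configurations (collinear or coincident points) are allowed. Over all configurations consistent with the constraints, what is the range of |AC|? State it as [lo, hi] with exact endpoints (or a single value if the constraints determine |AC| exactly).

|AB| ∈ {31}
|BC| ∈ {17}
|AC| ∈ [14, 48]

|AC| ∈ [14, 48]  (≈ [14.0000, 48.0000])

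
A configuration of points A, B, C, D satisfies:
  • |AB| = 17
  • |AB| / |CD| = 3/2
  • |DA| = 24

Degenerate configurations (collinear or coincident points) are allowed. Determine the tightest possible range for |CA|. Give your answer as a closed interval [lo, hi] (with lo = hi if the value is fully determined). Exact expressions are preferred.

|CA| ∈ [38/3, 106/3]  (≈ [12.6667, 35.3333])

|AB| ∈ {17}
|AD| ∈ {24}
|CD| ∈ {34/3}
|BD| ∈ [7, 41]
|AC| ∈ [38/3, 106/3]
|BC| ∈ [0, 157/3]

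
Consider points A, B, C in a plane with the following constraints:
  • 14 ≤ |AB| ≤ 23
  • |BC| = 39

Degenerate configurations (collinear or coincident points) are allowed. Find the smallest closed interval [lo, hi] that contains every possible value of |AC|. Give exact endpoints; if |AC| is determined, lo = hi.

|AB| ∈ [14, 23]
|BC| ∈ {39}
|AC| ∈ [16, 62]

|AC| ∈ [16, 62]  (≈ [16.0000, 62.0000])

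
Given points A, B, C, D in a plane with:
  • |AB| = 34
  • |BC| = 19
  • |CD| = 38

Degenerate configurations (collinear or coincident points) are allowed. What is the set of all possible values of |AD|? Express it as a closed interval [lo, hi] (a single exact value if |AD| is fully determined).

|AB| ∈ {34}
|BC| ∈ {19}
|CD| ∈ {38}
|AC| ∈ [15, 53]
|BD| ∈ [19, 57]
|AD| ∈ [0, 91]

|AD| ∈ [0, 91]  (≈ [0.0000, 91.0000])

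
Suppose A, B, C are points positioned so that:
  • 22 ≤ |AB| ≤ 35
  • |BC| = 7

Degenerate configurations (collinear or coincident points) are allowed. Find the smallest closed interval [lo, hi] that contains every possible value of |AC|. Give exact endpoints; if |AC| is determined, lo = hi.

|AC| ∈ [15, 42]  (≈ [15.0000, 42.0000])

|AB| ∈ [22, 35]
|BC| ∈ {7}
|AC| ∈ [15, 42]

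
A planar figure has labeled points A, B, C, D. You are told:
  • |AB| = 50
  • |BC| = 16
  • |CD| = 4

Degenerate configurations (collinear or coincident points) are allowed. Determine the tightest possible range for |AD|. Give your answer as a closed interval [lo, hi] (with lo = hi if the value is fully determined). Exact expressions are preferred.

|AB| ∈ {50}
|BC| ∈ {16}
|CD| ∈ {4}
|AC| ∈ [34, 66]
|BD| ∈ [12, 20]
|AD| ∈ [30, 70]

|AD| ∈ [30, 70]  (≈ [30.0000, 70.0000])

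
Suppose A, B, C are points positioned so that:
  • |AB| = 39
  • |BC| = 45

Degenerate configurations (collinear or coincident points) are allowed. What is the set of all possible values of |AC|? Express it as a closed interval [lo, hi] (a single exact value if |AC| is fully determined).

|AC| ∈ [6, 84]  (≈ [6.0000, 84.0000])

|AB| ∈ {39}
|BC| ∈ {45}
|AC| ∈ [6, 84]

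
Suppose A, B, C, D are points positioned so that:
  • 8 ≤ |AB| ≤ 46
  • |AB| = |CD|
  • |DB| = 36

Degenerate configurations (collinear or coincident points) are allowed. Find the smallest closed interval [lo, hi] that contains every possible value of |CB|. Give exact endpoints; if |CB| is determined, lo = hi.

|AB| ∈ [8, 46]
|BD| ∈ {36}
|CD| ∈ [8, 46]
|AD| ∈ [0, 82]
|BC| ∈ [0, 82]
|AC| ∈ [0, 128]

|CB| ∈ [0, 82]  (≈ [0.0000, 82.0000])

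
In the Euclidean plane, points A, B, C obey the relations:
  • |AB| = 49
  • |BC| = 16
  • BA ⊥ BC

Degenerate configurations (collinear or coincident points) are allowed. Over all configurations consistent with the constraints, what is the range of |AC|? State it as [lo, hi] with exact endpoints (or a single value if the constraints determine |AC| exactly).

|AC| = √(2657)  (≈ 51.5461)

|AB| ∈ {49}
|BC| ∈ {16}
|AC| ∈ {√(2657)}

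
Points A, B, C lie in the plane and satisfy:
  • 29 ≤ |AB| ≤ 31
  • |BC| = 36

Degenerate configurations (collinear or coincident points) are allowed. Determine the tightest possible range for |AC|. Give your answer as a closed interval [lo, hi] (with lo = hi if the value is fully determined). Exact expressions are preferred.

|AB| ∈ [29, 31]
|BC| ∈ {36}
|AC| ∈ [5, 67]

|AC| ∈ [5, 67]  (≈ [5.0000, 67.0000])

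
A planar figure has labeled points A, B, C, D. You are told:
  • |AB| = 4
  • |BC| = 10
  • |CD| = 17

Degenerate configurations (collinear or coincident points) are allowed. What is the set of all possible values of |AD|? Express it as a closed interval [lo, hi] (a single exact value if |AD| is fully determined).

|AB| ∈ {4}
|BC| ∈ {10}
|CD| ∈ {17}
|AC| ∈ [6, 14]
|BD| ∈ [7, 27]
|AD| ∈ [3, 31]

|AD| ∈ [3, 31]  (≈ [3.0000, 31.0000])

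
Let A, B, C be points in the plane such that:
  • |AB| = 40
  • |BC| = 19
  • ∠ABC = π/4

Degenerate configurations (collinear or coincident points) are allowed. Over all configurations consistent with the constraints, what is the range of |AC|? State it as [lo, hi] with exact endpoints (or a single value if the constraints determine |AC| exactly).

|AB| ∈ {40}
|BC| ∈ {19}
|AC| ∈ {√(1961 - 760·√(2))}

|AC| = √(1961 - 760·√(2))  (≈ 29.7691)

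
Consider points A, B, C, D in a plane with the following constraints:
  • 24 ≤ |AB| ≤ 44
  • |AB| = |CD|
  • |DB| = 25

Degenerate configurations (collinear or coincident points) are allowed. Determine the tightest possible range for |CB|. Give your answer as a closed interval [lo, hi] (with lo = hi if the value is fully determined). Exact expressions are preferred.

|AB| ∈ [24, 44]
|BD| ∈ {25}
|CD| ∈ [24, 44]
|AD| ∈ [0, 69]
|BC| ∈ [0, 69]
|AC| ∈ [0, 113]

|CB| ∈ [0, 69]  (≈ [0.0000, 69.0000])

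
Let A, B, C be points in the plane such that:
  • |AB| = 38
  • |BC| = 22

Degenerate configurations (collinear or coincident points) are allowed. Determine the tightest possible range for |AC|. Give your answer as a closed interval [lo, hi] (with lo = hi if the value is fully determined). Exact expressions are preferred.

|AC| ∈ [16, 60]  (≈ [16.0000, 60.0000])

|AB| ∈ {38}
|BC| ∈ {22}
|AC| ∈ [16, 60]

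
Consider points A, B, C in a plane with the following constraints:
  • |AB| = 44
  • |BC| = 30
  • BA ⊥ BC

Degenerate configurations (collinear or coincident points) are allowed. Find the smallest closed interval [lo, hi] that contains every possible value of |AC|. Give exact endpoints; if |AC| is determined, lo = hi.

|AB| ∈ {44}
|BC| ∈ {30}
|AC| ∈ {2·√(709)}

|AC| = 2·√(709)  (≈ 53.2541)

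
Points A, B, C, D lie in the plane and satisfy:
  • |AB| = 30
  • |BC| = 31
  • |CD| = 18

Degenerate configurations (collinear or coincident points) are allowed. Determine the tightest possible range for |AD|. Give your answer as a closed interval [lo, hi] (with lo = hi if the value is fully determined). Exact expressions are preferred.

|AD| ∈ [0, 79]  (≈ [0.0000, 79.0000])

|AB| ∈ {30}
|BC| ∈ {31}
|CD| ∈ {18}
|AC| ∈ [1, 61]
|BD| ∈ [13, 49]
|AD| ∈ [0, 79]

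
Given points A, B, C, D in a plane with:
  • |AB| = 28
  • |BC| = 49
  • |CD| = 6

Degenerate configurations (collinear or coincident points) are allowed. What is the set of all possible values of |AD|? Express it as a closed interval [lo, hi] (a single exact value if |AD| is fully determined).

|AB| ∈ {28}
|BC| ∈ {49}
|CD| ∈ {6}
|AC| ∈ [21, 77]
|BD| ∈ [43, 55]
|AD| ∈ [15, 83]

|AD| ∈ [15, 83]  (≈ [15.0000, 83.0000])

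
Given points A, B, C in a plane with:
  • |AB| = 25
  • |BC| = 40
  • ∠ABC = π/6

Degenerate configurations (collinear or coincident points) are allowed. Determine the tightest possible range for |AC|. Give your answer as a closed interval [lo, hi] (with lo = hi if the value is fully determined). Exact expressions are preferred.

|AB| ∈ {25}
|BC| ∈ {40}
|AC| ∈ {5·√(89 - 40·√(3))}

|AC| = 5·√(89 - 40·√(3))  (≈ 22.2025)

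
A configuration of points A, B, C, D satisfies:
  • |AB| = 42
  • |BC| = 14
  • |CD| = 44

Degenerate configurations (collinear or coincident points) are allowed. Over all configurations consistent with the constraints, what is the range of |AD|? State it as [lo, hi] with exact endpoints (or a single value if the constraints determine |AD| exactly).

|AB| ∈ {42}
|BC| ∈ {14}
|CD| ∈ {44}
|AC| ∈ [28, 56]
|BD| ∈ [30, 58]
|AD| ∈ [0, 100]

|AD| ∈ [0, 100]  (≈ [0.0000, 100.0000])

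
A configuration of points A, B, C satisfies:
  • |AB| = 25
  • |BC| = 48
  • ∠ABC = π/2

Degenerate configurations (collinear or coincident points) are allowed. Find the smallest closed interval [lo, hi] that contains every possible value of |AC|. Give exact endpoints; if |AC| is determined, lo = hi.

|AC| = √(2929)  (≈ 54.1202)

|AB| ∈ {25}
|BC| ∈ {48}
|AC| ∈ {√(2929)}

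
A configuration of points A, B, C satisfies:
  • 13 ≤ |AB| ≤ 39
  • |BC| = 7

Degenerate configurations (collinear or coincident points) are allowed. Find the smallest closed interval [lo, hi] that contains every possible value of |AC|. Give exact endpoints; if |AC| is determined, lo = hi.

|AB| ∈ [13, 39]
|BC| ∈ {7}
|AC| ∈ [6, 46]

|AC| ∈ [6, 46]  (≈ [6.0000, 46.0000])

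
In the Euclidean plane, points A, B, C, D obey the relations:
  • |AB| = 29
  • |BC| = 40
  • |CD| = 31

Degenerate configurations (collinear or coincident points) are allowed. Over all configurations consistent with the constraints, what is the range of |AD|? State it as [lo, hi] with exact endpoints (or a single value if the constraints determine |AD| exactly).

|AD| ∈ [0, 100]  (≈ [0.0000, 100.0000])

|AB| ∈ {29}
|BC| ∈ {40}
|CD| ∈ {31}
|AC| ∈ [11, 69]
|BD| ∈ [9, 71]
|AD| ∈ [0, 100]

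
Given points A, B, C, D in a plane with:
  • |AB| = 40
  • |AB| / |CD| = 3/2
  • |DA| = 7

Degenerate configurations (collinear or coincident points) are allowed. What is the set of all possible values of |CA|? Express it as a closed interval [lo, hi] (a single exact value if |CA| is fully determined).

|AB| ∈ {40}
|AD| ∈ {7}
|CD| ∈ {80/3}
|BD| ∈ [33, 47]
|AC| ∈ [59/3, 101/3]
|BC| ∈ [19/3, 221/3]

|CA| ∈ [59/3, 101/3]  (≈ [19.6667, 33.6667])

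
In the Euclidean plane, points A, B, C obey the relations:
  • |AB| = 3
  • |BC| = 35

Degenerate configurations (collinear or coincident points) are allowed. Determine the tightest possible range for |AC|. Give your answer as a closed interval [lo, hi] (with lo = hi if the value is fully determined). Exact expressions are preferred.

|AB| ∈ {3}
|BC| ∈ {35}
|AC| ∈ [32, 38]

|AC| ∈ [32, 38]  (≈ [32.0000, 38.0000])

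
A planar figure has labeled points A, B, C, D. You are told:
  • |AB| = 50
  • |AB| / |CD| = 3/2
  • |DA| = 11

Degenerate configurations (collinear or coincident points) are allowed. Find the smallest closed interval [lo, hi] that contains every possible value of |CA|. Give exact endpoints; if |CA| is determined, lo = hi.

|CA| ∈ [67/3, 133/3]  (≈ [22.3333, 44.3333])

|AB| ∈ {50}
|AD| ∈ {11}
|CD| ∈ {100/3}
|BD| ∈ [39, 61]
|AC| ∈ [67/3, 133/3]
|BC| ∈ [17/3, 283/3]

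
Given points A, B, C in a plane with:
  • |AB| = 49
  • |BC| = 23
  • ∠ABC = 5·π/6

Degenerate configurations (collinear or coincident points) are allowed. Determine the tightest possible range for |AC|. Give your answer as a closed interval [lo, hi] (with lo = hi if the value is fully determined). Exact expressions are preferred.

|AC| = √(1127·√(3) + 2930)  (≈ 69.8715)

|AB| ∈ {49}
|BC| ∈ {23}
|AC| ∈ {√(1127·√(3) + 2930)}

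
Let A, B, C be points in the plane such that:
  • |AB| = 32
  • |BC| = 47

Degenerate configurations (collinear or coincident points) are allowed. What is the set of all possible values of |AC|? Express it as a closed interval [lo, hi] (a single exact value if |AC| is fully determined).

|AB| ∈ {32}
|BC| ∈ {47}
|AC| ∈ [15, 79]

|AC| ∈ [15, 79]  (≈ [15.0000, 79.0000])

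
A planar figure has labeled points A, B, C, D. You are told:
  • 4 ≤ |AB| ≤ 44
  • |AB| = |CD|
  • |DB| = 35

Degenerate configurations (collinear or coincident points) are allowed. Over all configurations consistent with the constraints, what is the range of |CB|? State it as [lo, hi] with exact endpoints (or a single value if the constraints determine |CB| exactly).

|AB| ∈ [4, 44]
|BD| ∈ {35}
|CD| ∈ [4, 44]
|AD| ∈ [0, 79]
|BC| ∈ [0, 79]
|AC| ∈ [0, 123]

|CB| ∈ [0, 79]  (≈ [0.0000, 79.0000])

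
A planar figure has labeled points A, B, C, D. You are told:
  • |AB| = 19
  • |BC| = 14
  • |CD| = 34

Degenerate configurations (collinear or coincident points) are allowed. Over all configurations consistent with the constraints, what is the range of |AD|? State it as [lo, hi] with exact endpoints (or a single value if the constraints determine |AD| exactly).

|AB| ∈ {19}
|BC| ∈ {14}
|CD| ∈ {34}
|AC| ∈ [5, 33]
|BD| ∈ [20, 48]
|AD| ∈ [1, 67]

|AD| ∈ [1, 67]  (≈ [1.0000, 67.0000])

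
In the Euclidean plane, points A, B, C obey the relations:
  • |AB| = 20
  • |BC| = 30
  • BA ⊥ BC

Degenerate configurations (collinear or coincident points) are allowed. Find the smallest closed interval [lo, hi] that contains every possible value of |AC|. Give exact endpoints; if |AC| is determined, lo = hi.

|AB| ∈ {20}
|BC| ∈ {30}
|AC| ∈ {10·√(13)}

|AC| = 10·√(13)  (≈ 36.0555)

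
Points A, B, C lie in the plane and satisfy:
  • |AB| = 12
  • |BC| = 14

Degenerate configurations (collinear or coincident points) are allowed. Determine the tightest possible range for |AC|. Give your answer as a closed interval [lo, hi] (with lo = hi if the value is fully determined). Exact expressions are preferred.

|AC| ∈ [2, 26]  (≈ [2.0000, 26.0000])

|AB| ∈ {12}
|BC| ∈ {14}
|AC| ∈ [2, 26]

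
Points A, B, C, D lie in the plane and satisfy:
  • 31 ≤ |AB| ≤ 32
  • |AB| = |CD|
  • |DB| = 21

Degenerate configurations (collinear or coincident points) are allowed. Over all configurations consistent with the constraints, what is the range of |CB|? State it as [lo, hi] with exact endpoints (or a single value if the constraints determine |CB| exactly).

|CB| ∈ [10, 53]  (≈ [10.0000, 53.0000])

|AB| ∈ [31, 32]
|BD| ∈ {21}
|CD| ∈ [31, 32]
|AD| ∈ [10, 53]
|BC| ∈ [10, 53]
|AC| ∈ [0, 85]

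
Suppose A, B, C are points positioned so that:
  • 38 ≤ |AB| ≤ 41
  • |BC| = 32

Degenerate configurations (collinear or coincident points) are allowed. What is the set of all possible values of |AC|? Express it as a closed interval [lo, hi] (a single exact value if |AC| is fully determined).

|AC| ∈ [6, 73]  (≈ [6.0000, 73.0000])

|AB| ∈ [38, 41]
|BC| ∈ {32}
|AC| ∈ [6, 73]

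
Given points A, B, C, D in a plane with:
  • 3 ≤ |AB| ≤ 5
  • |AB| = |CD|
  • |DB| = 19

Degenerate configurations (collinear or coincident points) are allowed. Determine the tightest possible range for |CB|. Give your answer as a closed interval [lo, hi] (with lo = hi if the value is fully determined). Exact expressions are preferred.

|CB| ∈ [14, 24]  (≈ [14.0000, 24.0000])

|AB| ∈ [3, 5]
|BD| ∈ {19}
|CD| ∈ [3, 5]
|AD| ∈ [14, 24]
|BC| ∈ [14, 24]
|AC| ∈ [9, 29]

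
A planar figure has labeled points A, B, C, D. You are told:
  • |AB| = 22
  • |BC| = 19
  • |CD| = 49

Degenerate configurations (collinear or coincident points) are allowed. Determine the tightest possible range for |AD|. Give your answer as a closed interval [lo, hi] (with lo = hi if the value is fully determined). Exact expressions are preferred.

|AB| ∈ {22}
|BC| ∈ {19}
|CD| ∈ {49}
|AC| ∈ [3, 41]
|BD| ∈ [30, 68]
|AD| ∈ [8, 90]

|AD| ∈ [8, 90]  (≈ [8.0000, 90.0000])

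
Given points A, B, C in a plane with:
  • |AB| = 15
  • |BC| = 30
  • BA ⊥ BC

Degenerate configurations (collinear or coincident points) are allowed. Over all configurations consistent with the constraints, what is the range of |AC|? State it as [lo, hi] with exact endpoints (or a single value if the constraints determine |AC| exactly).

|AC| = 15·√(5)  (≈ 33.5410)

|AB| ∈ {15}
|BC| ∈ {30}
|AC| ∈ {15·√(5)}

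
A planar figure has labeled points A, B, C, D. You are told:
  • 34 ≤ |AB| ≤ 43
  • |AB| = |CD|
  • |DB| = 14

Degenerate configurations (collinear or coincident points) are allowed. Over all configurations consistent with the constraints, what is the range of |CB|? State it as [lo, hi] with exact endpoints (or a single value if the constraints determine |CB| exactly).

|CB| ∈ [20, 57]  (≈ [20.0000, 57.0000])

|AB| ∈ [34, 43]
|BD| ∈ {14}
|CD| ∈ [34, 43]
|AD| ∈ [20, 57]
|BC| ∈ [20, 57]
|AC| ∈ [0, 100]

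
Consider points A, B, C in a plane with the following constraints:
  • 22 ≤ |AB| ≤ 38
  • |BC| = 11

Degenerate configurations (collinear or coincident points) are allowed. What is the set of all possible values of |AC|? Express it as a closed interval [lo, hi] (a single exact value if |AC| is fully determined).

|AB| ∈ [22, 38]
|BC| ∈ {11}
|AC| ∈ [11, 49]

|AC| ∈ [11, 49]  (≈ [11.0000, 49.0000])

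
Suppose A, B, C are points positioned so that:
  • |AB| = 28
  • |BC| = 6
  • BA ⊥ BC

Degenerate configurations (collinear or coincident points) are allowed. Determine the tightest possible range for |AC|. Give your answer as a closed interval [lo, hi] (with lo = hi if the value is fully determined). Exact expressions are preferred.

|AC| = 2·√(205)  (≈ 28.6356)

|AB| ∈ {28}
|BC| ∈ {6}
|AC| ∈ {2·√(205)}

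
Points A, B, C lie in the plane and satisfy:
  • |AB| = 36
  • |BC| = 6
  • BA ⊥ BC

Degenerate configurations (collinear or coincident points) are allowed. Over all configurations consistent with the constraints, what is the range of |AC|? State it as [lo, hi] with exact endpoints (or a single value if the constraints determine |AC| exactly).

|AB| ∈ {36}
|BC| ∈ {6}
|AC| ∈ {6·√(37)}

|AC| = 6·√(37)  (≈ 36.4966)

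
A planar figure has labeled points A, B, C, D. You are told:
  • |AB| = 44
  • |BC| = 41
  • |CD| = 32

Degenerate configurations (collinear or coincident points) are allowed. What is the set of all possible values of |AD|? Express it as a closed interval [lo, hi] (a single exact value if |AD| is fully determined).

|AD| ∈ [0, 117]  (≈ [0.0000, 117.0000])

|AB| ∈ {44}
|BC| ∈ {41}
|CD| ∈ {32}
|AC| ∈ [3, 85]
|BD| ∈ [9, 73]
|AD| ∈ [0, 117]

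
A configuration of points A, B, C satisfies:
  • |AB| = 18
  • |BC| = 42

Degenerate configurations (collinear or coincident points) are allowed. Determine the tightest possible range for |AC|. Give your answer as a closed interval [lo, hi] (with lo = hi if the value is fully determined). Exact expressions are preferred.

|AB| ∈ {18}
|BC| ∈ {42}
|AC| ∈ [24, 60]

|AC| ∈ [24, 60]  (≈ [24.0000, 60.0000])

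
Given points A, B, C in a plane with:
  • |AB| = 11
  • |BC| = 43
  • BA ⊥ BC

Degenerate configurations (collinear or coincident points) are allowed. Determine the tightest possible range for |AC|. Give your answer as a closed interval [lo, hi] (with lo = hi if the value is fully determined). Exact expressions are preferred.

|AC| = √(1970)  (≈ 44.3847)

|AB| ∈ {11}
|BC| ∈ {43}
|AC| ∈ {√(1970)}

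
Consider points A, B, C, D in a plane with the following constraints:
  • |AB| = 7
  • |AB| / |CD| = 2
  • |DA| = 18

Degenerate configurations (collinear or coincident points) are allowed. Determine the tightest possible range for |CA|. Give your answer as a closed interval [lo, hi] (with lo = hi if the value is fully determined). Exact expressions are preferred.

|AB| ∈ {7}
|AD| ∈ {18}
|CD| ∈ {7/2}
|BD| ∈ [11, 25]
|AC| ∈ [29/2, 43/2]
|BC| ∈ [15/2, 57/2]

|CA| ∈ [29/2, 43/2]  (≈ [14.5000, 21.5000])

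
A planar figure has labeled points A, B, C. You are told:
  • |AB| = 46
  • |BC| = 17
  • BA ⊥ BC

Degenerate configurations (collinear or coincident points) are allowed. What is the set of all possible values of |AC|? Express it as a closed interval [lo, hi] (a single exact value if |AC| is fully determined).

|AB| ∈ {46}
|BC| ∈ {17}
|AC| ∈ {√(2405)}

|AC| = √(2405)  (≈ 49.0408)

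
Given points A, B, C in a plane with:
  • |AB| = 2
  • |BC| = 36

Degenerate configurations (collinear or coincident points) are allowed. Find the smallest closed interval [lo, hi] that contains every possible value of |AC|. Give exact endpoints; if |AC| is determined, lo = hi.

|AC| ∈ [34, 38]  (≈ [34.0000, 38.0000])

|AB| ∈ {2}
|BC| ∈ {36}
|AC| ∈ [34, 38]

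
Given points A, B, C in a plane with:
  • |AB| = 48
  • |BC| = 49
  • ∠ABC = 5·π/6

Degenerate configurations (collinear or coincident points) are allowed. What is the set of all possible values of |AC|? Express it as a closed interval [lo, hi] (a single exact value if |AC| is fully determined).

|AC| = √(2352·√(3) + 4705)  (≈ 93.6952)

|AB| ∈ {48}
|BC| ∈ {49}
|AC| ∈ {√(2352·√(3) + 4705)}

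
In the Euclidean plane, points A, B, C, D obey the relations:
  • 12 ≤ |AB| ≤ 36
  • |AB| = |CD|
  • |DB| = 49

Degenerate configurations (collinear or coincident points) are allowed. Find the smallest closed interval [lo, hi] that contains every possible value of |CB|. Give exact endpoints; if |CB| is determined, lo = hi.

|CB| ∈ [13, 85]  (≈ [13.0000, 85.0000])

|AB| ∈ [12, 36]
|BD| ∈ {49}
|CD| ∈ [12, 36]
|AD| ∈ [13, 85]
|BC| ∈ [13, 85]
|AC| ∈ [0, 121]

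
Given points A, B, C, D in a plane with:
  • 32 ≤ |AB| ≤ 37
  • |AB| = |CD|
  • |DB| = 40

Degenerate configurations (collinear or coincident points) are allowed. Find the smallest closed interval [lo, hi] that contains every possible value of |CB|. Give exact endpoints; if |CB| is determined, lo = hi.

|AB| ∈ [32, 37]
|BD| ∈ {40}
|CD| ∈ [32, 37]
|AD| ∈ [3, 77]
|BC| ∈ [3, 77]
|AC| ∈ [0, 114]

|CB| ∈ [3, 77]  (≈ [3.0000, 77.0000])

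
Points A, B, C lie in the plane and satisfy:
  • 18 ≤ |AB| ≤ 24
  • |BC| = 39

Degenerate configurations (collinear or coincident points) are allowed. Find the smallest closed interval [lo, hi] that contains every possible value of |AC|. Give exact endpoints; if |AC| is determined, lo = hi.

|AB| ∈ [18, 24]
|BC| ∈ {39}
|AC| ∈ [15, 63]

|AC| ∈ [15, 63]  (≈ [15.0000, 63.0000])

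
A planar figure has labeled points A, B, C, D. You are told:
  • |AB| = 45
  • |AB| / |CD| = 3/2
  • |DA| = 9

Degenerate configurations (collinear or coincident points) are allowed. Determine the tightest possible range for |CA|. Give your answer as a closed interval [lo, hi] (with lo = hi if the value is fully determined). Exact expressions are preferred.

|CA| ∈ [21, 39]  (≈ [21.0000, 39.0000])

|AB| ∈ {45}
|AD| ∈ {9}
|CD| ∈ {30}
|BD| ∈ [36, 54]
|AC| ∈ [21, 39]
|BC| ∈ [6, 84]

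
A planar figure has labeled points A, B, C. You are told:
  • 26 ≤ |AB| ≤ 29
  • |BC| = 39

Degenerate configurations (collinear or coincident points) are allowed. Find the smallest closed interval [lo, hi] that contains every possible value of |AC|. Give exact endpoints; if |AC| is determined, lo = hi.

|AC| ∈ [10, 68]  (≈ [10.0000, 68.0000])

|AB| ∈ [26, 29]
|BC| ∈ {39}
|AC| ∈ [10, 68]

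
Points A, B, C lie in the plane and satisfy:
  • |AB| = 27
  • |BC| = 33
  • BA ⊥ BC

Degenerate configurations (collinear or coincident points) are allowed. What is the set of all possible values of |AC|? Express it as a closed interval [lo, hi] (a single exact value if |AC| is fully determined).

|AB| ∈ {27}
|BC| ∈ {33}
|AC| ∈ {3·√(202)}

|AC| = 3·√(202)  (≈ 42.6380)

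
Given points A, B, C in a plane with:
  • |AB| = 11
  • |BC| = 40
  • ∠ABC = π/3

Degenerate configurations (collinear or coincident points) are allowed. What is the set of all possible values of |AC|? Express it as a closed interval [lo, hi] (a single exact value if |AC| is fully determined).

|AB| ∈ {11}
|BC| ∈ {40}
|AC| ∈ {√(1281)}

|AC| = √(1281)  (≈ 35.7911)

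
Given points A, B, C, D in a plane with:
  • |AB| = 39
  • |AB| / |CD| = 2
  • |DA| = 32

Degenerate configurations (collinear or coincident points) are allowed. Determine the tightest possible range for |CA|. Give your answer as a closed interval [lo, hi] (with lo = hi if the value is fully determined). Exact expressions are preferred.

|AB| ∈ {39}
|AD| ∈ {32}
|CD| ∈ {39/2}
|BD| ∈ [7, 71]
|AC| ∈ [25/2, 103/2]
|BC| ∈ [0, 181/2]

|CA| ∈ [25/2, 103/2]  (≈ [12.5000, 51.5000])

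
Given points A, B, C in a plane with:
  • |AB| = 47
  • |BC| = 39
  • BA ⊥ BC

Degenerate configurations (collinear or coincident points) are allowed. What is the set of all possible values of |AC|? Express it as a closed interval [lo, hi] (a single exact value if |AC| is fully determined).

|AC| = √(3730)  (≈ 61.0737)

|AB| ∈ {47}
|BC| ∈ {39}
|AC| ∈ {√(3730)}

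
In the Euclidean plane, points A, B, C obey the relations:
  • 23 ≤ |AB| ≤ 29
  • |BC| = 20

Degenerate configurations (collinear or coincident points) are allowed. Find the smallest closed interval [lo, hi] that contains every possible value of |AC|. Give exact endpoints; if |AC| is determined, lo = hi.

|AB| ∈ [23, 29]
|BC| ∈ {20}
|AC| ∈ [3, 49]

|AC| ∈ [3, 49]  (≈ [3.0000, 49.0000])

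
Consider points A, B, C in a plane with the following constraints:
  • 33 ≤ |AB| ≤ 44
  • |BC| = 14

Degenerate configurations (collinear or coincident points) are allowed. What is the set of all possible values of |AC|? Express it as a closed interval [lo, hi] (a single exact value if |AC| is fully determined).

|AC| ∈ [19, 58]  (≈ [19.0000, 58.0000])

|AB| ∈ [33, 44]
|BC| ∈ {14}
|AC| ∈ [19, 58]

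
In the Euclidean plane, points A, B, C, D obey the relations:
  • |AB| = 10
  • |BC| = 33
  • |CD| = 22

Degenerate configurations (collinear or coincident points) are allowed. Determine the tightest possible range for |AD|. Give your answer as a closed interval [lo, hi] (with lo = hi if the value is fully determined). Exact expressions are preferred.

|AB| ∈ {10}
|BC| ∈ {33}
|CD| ∈ {22}
|AC| ∈ [23, 43]
|BD| ∈ [11, 55]
|AD| ∈ [1, 65]

|AD| ∈ [1, 65]  (≈ [1.0000, 65.0000])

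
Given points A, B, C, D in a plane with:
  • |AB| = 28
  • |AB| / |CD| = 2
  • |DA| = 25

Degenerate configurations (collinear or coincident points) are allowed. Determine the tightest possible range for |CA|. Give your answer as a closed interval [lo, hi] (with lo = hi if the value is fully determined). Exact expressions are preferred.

|AB| ∈ {28}
|AD| ∈ {25}
|CD| ∈ {14}
|BD| ∈ [3, 53]
|AC| ∈ [11, 39]
|BC| ∈ [0, 67]

|CA| ∈ [11, 39]  (≈ [11.0000, 39.0000])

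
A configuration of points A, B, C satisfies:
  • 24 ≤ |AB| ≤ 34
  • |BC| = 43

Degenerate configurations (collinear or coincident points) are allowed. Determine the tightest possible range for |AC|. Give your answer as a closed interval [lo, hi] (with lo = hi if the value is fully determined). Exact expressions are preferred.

|AC| ∈ [9, 77]  (≈ [9.0000, 77.0000])

|AB| ∈ [24, 34]
|BC| ∈ {43}
|AC| ∈ [9, 77]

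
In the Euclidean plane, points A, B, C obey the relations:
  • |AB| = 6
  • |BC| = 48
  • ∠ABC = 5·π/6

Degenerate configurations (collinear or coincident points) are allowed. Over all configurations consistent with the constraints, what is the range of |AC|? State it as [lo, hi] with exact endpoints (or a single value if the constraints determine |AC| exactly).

|AB| ∈ {6}
|BC| ∈ {48}
|AC| ∈ {6·√(8·√(3) + 65)}

|AC| = 6·√(8·√(3) + 65)  (≈ 53.2807)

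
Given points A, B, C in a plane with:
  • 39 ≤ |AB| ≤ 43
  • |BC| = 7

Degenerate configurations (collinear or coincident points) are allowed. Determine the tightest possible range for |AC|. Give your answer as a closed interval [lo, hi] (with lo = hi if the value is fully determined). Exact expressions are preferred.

|AB| ∈ [39, 43]
|BC| ∈ {7}
|AC| ∈ [32, 50]

|AC| ∈ [32, 50]  (≈ [32.0000, 50.0000])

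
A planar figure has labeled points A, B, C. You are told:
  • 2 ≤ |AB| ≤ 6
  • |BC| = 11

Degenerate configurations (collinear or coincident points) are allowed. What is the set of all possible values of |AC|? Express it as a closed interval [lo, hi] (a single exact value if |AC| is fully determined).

|AB| ∈ [2, 6]
|BC| ∈ {11}
|AC| ∈ [5, 17]

|AC| ∈ [5, 17]  (≈ [5.0000, 17.0000])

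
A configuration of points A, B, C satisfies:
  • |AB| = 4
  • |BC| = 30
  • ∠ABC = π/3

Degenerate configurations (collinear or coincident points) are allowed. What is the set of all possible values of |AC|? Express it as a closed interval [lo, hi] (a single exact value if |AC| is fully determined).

|AC| = 2·√(199)  (≈ 28.2135)

|AB| ∈ {4}
|BC| ∈ {30}
|AC| ∈ {2·√(199)}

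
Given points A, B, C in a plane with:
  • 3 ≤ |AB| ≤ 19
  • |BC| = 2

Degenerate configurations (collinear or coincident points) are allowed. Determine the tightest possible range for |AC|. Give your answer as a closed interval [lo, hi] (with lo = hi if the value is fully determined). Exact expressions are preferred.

|AB| ∈ [3, 19]
|BC| ∈ {2}
|AC| ∈ [1, 21]

|AC| ∈ [1, 21]  (≈ [1.0000, 21.0000])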